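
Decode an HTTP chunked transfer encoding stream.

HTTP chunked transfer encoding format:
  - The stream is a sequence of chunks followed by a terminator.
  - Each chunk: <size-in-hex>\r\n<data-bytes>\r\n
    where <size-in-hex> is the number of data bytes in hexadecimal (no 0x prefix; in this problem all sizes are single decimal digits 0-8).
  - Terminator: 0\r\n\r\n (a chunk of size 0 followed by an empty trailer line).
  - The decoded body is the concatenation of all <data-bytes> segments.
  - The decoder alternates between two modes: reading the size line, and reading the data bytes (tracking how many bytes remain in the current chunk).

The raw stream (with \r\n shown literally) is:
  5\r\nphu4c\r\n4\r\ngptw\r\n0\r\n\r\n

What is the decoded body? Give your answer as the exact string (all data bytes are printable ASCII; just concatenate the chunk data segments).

Chunk 1: stream[0..1]='5' size=0x5=5, data at stream[3..8]='phu4c' -> body[0..5], body so far='phu4c'
Chunk 2: stream[10..11]='4' size=0x4=4, data at stream[13..17]='gptw' -> body[5..9], body so far='phu4cgptw'
Chunk 3: stream[19..20]='0' size=0 (terminator). Final body='phu4cgptw' (9 bytes)

Answer: phu4cgptw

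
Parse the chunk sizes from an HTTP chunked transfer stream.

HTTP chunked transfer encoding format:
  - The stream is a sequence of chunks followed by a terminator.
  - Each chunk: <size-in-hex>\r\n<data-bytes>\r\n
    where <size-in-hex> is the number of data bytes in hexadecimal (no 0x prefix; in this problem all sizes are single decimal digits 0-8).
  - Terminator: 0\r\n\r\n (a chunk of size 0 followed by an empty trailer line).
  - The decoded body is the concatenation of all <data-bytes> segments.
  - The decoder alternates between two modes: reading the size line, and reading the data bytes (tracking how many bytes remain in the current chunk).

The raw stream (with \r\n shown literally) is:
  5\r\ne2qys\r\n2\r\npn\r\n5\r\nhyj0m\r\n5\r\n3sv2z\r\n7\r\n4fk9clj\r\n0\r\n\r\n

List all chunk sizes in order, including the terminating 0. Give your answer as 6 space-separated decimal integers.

Chunk 1: stream[0..1]='5' size=0x5=5, data at stream[3..8]='e2qys' -> body[0..5], body so far='e2qys'
Chunk 2: stream[10..11]='2' size=0x2=2, data at stream[13..15]='pn' -> body[5..7], body so far='e2qyspn'
Chunk 3: stream[17..18]='5' size=0x5=5, data at stream[20..25]='hyj0m' -> body[7..12], body so far='e2qyspnhyj0m'
Chunk 4: stream[27..28]='5' size=0x5=5, data at stream[30..35]='3sv2z' -> body[12..17], body so far='e2qyspnhyj0m3sv2z'
Chunk 5: stream[37..38]='7' size=0x7=7, data at stream[40..47]='4fk9clj' -> body[17..24], body so far='e2qyspnhyj0m3sv2z4fk9clj'
Chunk 6: stream[49..50]='0' size=0 (terminator). Final body='e2qyspnhyj0m3sv2z4fk9clj' (24 bytes)

Answer: 5 2 5 5 7 0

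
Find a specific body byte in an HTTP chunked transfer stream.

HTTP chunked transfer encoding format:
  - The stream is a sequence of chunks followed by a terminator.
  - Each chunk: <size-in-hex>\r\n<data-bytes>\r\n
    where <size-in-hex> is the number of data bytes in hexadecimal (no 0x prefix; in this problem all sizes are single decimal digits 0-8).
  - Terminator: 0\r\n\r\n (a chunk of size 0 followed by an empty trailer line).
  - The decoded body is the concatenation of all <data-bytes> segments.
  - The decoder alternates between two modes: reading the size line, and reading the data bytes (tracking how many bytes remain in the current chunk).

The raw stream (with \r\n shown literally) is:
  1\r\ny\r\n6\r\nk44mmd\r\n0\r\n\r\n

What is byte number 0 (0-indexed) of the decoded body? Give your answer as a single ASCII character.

Answer: y

Derivation:
Chunk 1: stream[0..1]='1' size=0x1=1, data at stream[3..4]='y' -> body[0..1], body so far='y'
Chunk 2: stream[6..7]='6' size=0x6=6, data at stream[9..15]='k44mmd' -> body[1..7], body so far='yk44mmd'
Chunk 3: stream[17..18]='0' size=0 (terminator). Final body='yk44mmd' (7 bytes)
Body byte 0 = 'y'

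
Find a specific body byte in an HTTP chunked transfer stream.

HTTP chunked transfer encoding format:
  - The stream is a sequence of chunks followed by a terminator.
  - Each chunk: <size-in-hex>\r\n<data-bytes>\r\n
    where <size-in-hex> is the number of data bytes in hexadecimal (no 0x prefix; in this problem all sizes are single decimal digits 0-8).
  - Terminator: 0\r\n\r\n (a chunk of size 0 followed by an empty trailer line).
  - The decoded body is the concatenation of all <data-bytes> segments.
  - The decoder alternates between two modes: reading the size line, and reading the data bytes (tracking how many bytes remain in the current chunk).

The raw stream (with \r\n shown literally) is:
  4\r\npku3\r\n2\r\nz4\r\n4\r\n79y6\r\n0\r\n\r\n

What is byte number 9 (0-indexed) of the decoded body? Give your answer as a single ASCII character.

Chunk 1: stream[0..1]='4' size=0x4=4, data at stream[3..7]='pku3' -> body[0..4], body so far='pku3'
Chunk 2: stream[9..10]='2' size=0x2=2, data at stream[12..14]='z4' -> body[4..6], body so far='pku3z4'
Chunk 3: stream[16..17]='4' size=0x4=4, data at stream[19..23]='79y6' -> body[6..10], body so far='pku3z479y6'
Chunk 4: stream[25..26]='0' size=0 (terminator). Final body='pku3z479y6' (10 bytes)
Body byte 9 = '6'

Answer: 6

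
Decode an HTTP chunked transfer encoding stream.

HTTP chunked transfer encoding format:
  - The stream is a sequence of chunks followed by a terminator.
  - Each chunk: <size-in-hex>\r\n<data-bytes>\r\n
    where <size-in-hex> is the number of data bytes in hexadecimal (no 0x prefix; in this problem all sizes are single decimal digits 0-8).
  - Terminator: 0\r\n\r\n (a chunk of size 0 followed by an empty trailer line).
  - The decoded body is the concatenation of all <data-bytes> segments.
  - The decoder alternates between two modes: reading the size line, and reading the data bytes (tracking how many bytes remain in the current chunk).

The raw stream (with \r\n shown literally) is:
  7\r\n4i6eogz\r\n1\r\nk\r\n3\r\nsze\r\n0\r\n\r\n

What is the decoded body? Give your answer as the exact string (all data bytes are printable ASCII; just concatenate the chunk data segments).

Chunk 1: stream[0..1]='7' size=0x7=7, data at stream[3..10]='4i6eogz' -> body[0..7], body so far='4i6eogz'
Chunk 2: stream[12..13]='1' size=0x1=1, data at stream[15..16]='k' -> body[7..8], body so far='4i6eogzk'
Chunk 3: stream[18..19]='3' size=0x3=3, data at stream[21..24]='sze' -> body[8..11], body so far='4i6eogzksze'
Chunk 4: stream[26..27]='0' size=0 (terminator). Final body='4i6eogzksze' (11 bytes)

Answer: 4i6eogzksze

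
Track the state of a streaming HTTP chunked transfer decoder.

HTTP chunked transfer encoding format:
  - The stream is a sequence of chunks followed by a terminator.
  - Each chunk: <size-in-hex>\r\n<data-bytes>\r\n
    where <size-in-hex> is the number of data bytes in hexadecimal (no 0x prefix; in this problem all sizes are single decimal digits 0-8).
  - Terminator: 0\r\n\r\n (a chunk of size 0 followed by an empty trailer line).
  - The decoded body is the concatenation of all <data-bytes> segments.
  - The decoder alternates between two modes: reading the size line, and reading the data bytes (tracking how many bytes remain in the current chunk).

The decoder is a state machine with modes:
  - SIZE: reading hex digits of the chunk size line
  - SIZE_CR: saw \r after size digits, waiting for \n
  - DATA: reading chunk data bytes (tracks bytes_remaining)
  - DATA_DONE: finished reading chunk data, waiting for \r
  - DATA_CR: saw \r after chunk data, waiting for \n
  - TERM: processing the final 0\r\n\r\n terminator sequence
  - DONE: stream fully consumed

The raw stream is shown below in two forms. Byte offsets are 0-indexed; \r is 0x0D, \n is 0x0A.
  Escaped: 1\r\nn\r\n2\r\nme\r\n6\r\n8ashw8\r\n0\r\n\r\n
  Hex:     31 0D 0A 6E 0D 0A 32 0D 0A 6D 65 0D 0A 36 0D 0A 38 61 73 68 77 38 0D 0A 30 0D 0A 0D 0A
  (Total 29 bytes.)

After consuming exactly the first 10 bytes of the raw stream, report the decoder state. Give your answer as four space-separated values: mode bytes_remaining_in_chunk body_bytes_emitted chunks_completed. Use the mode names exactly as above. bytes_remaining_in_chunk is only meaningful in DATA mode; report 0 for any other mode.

Answer: DATA 1 2 1

Derivation:
Byte 0 = '1': mode=SIZE remaining=0 emitted=0 chunks_done=0
Byte 1 = 0x0D: mode=SIZE_CR remaining=0 emitted=0 chunks_done=0
Byte 2 = 0x0A: mode=DATA remaining=1 emitted=0 chunks_done=0
Byte 3 = 'n': mode=DATA_DONE remaining=0 emitted=1 chunks_done=0
Byte 4 = 0x0D: mode=DATA_CR remaining=0 emitted=1 chunks_done=0
Byte 5 = 0x0A: mode=SIZE remaining=0 emitted=1 chunks_done=1
Byte 6 = '2': mode=SIZE remaining=0 emitted=1 chunks_done=1
Byte 7 = 0x0D: mode=SIZE_CR remaining=0 emitted=1 chunks_done=1
Byte 8 = 0x0A: mode=DATA remaining=2 emitted=1 chunks_done=1
Byte 9 = 'm': mode=DATA remaining=1 emitted=2 chunks_done=1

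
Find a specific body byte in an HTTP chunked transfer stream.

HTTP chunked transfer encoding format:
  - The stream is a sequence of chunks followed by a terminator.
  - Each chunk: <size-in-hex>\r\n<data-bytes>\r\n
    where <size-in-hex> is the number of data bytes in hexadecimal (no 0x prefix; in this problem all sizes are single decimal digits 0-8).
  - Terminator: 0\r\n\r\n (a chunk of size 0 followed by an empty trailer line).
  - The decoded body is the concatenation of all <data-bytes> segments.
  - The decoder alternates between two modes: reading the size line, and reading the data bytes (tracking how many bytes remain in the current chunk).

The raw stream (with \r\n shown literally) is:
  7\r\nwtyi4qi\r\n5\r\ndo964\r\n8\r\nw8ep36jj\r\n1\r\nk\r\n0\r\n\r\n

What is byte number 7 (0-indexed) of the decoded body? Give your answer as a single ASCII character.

Answer: d

Derivation:
Chunk 1: stream[0..1]='7' size=0x7=7, data at stream[3..10]='wtyi4qi' -> body[0..7], body so far='wtyi4qi'
Chunk 2: stream[12..13]='5' size=0x5=5, data at stream[15..20]='do964' -> body[7..12], body so far='wtyi4qido964'
Chunk 3: stream[22..23]='8' size=0x8=8, data at stream[25..33]='w8ep36jj' -> body[12..20], body so far='wtyi4qido964w8ep36jj'
Chunk 4: stream[35..36]='1' size=0x1=1, data at stream[38..39]='k' -> body[20..21], body so far='wtyi4qido964w8ep36jjk'
Chunk 5: stream[41..42]='0' size=0 (terminator). Final body='wtyi4qido964w8ep36jjk' (21 bytes)
Body byte 7 = 'd'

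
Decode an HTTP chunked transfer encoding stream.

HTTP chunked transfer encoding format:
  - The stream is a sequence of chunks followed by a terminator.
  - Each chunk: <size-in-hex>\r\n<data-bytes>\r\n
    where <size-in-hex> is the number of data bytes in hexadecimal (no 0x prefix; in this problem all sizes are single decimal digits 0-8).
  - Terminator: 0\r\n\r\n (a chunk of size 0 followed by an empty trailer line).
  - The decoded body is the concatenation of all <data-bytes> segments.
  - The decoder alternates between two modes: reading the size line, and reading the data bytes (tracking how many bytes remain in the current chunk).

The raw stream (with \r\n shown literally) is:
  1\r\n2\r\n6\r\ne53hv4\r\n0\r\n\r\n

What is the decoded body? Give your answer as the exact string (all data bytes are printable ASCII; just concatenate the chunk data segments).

Chunk 1: stream[0..1]='1' size=0x1=1, data at stream[3..4]='2' -> body[0..1], body so far='2'
Chunk 2: stream[6..7]='6' size=0x6=6, data at stream[9..15]='e53hv4' -> body[1..7], body so far='2e53hv4'
Chunk 3: stream[17..18]='0' size=0 (terminator). Final body='2e53hv4' (7 bytes)

Answer: 2e53hv4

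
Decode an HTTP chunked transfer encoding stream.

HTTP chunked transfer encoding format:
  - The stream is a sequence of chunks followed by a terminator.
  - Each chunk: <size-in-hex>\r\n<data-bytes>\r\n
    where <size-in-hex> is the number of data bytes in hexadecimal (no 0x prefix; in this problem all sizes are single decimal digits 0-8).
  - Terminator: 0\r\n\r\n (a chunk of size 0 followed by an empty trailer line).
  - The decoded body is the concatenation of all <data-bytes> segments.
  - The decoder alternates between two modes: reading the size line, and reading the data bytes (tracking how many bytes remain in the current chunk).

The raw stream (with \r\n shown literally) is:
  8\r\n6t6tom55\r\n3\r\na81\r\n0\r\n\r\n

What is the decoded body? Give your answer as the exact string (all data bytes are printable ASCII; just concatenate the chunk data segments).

Answer: 6t6tom55a81

Derivation:
Chunk 1: stream[0..1]='8' size=0x8=8, data at stream[3..11]='6t6tom55' -> body[0..8], body so far='6t6tom55'
Chunk 2: stream[13..14]='3' size=0x3=3, data at stream[16..19]='a81' -> body[8..11], body so far='6t6tom55a81'
Chunk 3: stream[21..22]='0' size=0 (terminator). Final body='6t6tom55a81' (11 bytes)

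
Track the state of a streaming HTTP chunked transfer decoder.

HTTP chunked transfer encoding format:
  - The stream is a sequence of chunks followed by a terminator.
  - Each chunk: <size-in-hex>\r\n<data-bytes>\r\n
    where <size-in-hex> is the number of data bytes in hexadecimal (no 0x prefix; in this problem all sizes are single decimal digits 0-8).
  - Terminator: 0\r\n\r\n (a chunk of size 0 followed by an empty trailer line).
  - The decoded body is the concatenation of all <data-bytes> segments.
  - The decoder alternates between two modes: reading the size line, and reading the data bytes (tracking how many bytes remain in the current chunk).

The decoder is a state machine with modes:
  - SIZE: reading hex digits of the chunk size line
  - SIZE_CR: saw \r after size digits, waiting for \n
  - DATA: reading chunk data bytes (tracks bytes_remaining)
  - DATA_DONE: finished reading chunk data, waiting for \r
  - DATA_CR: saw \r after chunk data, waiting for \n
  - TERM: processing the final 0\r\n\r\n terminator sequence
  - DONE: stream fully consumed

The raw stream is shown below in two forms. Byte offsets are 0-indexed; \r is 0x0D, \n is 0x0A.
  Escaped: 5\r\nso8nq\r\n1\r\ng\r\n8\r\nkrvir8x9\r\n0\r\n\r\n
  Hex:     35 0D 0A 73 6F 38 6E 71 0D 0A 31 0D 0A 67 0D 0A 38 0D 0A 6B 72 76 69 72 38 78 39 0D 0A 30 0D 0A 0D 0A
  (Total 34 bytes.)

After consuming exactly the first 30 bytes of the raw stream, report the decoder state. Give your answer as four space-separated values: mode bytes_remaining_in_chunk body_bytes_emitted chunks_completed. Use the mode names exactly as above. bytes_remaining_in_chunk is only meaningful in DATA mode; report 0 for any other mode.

Byte 0 = '5': mode=SIZE remaining=0 emitted=0 chunks_done=0
Byte 1 = 0x0D: mode=SIZE_CR remaining=0 emitted=0 chunks_done=0
Byte 2 = 0x0A: mode=DATA remaining=5 emitted=0 chunks_done=0
Byte 3 = 's': mode=DATA remaining=4 emitted=1 chunks_done=0
Byte 4 = 'o': mode=DATA remaining=3 emitted=2 chunks_done=0
Byte 5 = '8': mode=DATA remaining=2 emitted=3 chunks_done=0
Byte 6 = 'n': mode=DATA remaining=1 emitted=4 chunks_done=0
Byte 7 = 'q': mode=DATA_DONE remaining=0 emitted=5 chunks_done=0
Byte 8 = 0x0D: mode=DATA_CR remaining=0 emitted=5 chunks_done=0
Byte 9 = 0x0A: mode=SIZE remaining=0 emitted=5 chunks_done=1
Byte 10 = '1': mode=SIZE remaining=0 emitted=5 chunks_done=1
Byte 11 = 0x0D: mode=SIZE_CR remaining=0 emitted=5 chunks_done=1
Byte 12 = 0x0A: mode=DATA remaining=1 emitted=5 chunks_done=1
Byte 13 = 'g': mode=DATA_DONE remaining=0 emitted=6 chunks_done=1
Byte 14 = 0x0D: mode=DATA_CR remaining=0 emitted=6 chunks_done=1
Byte 15 = 0x0A: mode=SIZE remaining=0 emitted=6 chunks_done=2
Byte 16 = '8': mode=SIZE remaining=0 emitted=6 chunks_done=2
Byte 17 = 0x0D: mode=SIZE_CR remaining=0 emitted=6 chunks_done=2
Byte 18 = 0x0A: mode=DATA remaining=8 emitted=6 chunks_done=2
Byte 19 = 'k': mode=DATA remaining=7 emitted=7 chunks_done=2
Byte 20 = 'r': mode=DATA remaining=6 emitted=8 chunks_done=2
Byte 21 = 'v': mode=DATA remaining=5 emitted=9 chunks_done=2
Byte 22 = 'i': mode=DATA remaining=4 emitted=10 chunks_done=2
Byte 23 = 'r': mode=DATA remaining=3 emitted=11 chunks_done=2
Byte 24 = '8': mode=DATA remaining=2 emitted=12 chunks_done=2
Byte 25 = 'x': mode=DATA remaining=1 emitted=13 chunks_done=2
Byte 26 = '9': mode=DATA_DONE remaining=0 emitted=14 chunks_done=2
Byte 27 = 0x0D: mode=DATA_CR remaining=0 emitted=14 chunks_done=2
Byte 28 = 0x0A: mode=SIZE remaining=0 emitted=14 chunks_done=3
Byte 29 = '0': mode=SIZE remaining=0 emitted=14 chunks_done=3

Answer: SIZE 0 14 3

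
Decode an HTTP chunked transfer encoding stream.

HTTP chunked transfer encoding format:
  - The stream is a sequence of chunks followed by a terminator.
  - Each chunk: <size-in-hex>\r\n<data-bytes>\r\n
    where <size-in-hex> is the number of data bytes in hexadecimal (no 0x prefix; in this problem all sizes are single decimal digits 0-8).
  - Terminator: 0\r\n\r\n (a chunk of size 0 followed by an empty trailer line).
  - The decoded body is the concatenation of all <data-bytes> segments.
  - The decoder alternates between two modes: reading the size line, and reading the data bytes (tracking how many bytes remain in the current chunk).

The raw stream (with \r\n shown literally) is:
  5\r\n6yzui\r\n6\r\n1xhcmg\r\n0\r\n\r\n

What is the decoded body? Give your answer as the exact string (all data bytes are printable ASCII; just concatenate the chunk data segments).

Answer: 6yzui1xhcmg

Derivation:
Chunk 1: stream[0..1]='5' size=0x5=5, data at stream[3..8]='6yzui' -> body[0..5], body so far='6yzui'
Chunk 2: stream[10..11]='6' size=0x6=6, data at stream[13..19]='1xhcmg' -> body[5..11], body so far='6yzui1xhcmg'
Chunk 3: stream[21..22]='0' size=0 (terminator). Final body='6yzui1xhcmg' (11 bytes)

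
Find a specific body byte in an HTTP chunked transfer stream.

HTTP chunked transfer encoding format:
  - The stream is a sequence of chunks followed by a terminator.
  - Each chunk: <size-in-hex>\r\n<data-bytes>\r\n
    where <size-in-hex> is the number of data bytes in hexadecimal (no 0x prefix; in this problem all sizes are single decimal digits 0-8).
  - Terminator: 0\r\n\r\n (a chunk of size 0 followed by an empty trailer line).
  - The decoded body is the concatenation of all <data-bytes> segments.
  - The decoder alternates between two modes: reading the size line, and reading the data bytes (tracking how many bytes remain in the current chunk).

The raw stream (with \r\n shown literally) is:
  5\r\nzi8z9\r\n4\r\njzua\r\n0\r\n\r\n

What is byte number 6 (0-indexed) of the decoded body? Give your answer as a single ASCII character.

Chunk 1: stream[0..1]='5' size=0x5=5, data at stream[3..8]='zi8z9' -> body[0..5], body so far='zi8z9'
Chunk 2: stream[10..11]='4' size=0x4=4, data at stream[13..17]='jzua' -> body[5..9], body so far='zi8z9jzua'
Chunk 3: stream[19..20]='0' size=0 (terminator). Final body='zi8z9jzua' (9 bytes)
Body byte 6 = 'z'

Answer: z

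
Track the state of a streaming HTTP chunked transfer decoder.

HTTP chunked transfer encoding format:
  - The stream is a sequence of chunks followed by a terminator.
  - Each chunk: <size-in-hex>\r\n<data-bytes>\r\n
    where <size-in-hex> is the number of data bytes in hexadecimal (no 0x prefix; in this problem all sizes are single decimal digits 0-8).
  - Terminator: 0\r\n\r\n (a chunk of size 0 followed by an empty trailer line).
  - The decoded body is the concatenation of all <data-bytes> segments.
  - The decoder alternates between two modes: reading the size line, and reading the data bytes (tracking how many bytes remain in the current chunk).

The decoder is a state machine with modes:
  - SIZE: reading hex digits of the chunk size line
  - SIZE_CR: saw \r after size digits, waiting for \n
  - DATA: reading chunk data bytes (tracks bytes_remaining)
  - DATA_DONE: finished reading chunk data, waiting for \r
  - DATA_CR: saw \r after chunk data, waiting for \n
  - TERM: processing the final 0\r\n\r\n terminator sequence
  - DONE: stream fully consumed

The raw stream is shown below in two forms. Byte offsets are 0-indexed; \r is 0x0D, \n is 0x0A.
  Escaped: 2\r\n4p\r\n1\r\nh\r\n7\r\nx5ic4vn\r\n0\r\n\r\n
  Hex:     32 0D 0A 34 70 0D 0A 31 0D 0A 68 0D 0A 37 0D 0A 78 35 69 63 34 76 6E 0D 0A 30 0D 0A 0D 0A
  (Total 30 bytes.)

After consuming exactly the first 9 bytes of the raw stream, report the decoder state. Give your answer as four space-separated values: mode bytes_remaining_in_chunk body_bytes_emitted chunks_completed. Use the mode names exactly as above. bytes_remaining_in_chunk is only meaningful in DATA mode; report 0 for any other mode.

Byte 0 = '2': mode=SIZE remaining=0 emitted=0 chunks_done=0
Byte 1 = 0x0D: mode=SIZE_CR remaining=0 emitted=0 chunks_done=0
Byte 2 = 0x0A: mode=DATA remaining=2 emitted=0 chunks_done=0
Byte 3 = '4': mode=DATA remaining=1 emitted=1 chunks_done=0
Byte 4 = 'p': mode=DATA_DONE remaining=0 emitted=2 chunks_done=0
Byte 5 = 0x0D: mode=DATA_CR remaining=0 emitted=2 chunks_done=0
Byte 6 = 0x0A: mode=SIZE remaining=0 emitted=2 chunks_done=1
Byte 7 = '1': mode=SIZE remaining=0 emitted=2 chunks_done=1
Byte 8 = 0x0D: mode=SIZE_CR remaining=0 emitted=2 chunks_done=1

Answer: SIZE_CR 0 2 1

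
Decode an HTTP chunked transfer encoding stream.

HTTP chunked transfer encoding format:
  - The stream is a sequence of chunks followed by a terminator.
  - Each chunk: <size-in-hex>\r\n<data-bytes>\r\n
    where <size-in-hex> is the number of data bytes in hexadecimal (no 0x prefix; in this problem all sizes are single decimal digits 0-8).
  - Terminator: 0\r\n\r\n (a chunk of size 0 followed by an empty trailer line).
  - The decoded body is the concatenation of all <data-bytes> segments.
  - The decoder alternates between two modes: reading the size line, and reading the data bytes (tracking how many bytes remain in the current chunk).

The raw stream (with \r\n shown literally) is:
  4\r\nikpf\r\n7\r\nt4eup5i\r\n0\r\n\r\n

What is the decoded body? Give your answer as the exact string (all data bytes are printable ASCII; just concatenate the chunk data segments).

Chunk 1: stream[0..1]='4' size=0x4=4, data at stream[3..7]='ikpf' -> body[0..4], body so far='ikpf'
Chunk 2: stream[9..10]='7' size=0x7=7, data at stream[12..19]='t4eup5i' -> body[4..11], body so far='ikpft4eup5i'
Chunk 3: stream[21..22]='0' size=0 (terminator). Final body='ikpft4eup5i' (11 bytes)

Answer: ikpft4eup5i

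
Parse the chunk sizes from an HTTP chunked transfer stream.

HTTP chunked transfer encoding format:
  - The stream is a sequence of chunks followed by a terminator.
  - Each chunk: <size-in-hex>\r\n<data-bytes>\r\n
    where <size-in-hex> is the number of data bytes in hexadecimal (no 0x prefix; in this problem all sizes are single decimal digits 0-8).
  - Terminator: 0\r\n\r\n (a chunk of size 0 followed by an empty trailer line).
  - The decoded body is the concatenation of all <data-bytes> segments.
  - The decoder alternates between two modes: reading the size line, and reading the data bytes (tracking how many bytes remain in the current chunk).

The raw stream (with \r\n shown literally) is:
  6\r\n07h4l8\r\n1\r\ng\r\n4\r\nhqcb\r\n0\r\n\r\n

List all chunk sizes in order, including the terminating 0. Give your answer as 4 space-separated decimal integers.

Chunk 1: stream[0..1]='6' size=0x6=6, data at stream[3..9]='07h4l8' -> body[0..6], body so far='07h4l8'
Chunk 2: stream[11..12]='1' size=0x1=1, data at stream[14..15]='g' -> body[6..7], body so far='07h4l8g'
Chunk 3: stream[17..18]='4' size=0x4=4, data at stream[20..24]='hqcb' -> body[7..11], body so far='07h4l8ghqcb'
Chunk 4: stream[26..27]='0' size=0 (terminator). Final body='07h4l8ghqcb' (11 bytes)

Answer: 6 1 4 0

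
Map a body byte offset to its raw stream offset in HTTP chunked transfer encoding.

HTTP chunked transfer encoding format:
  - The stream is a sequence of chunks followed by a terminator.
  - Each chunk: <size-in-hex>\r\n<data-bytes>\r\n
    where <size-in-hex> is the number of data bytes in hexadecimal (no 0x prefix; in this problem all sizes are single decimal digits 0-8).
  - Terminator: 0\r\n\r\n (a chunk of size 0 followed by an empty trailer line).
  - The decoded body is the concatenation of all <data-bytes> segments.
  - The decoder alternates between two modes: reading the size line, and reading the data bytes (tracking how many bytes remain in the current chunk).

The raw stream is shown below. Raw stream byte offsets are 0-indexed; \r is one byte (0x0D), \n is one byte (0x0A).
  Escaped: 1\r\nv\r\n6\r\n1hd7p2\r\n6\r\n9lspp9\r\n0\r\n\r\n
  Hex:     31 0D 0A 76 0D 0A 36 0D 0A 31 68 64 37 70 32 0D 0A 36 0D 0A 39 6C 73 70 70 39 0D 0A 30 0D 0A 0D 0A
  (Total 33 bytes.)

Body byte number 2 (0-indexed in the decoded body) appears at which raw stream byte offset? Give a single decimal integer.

Answer: 10

Derivation:
Chunk 1: stream[0..1]='1' size=0x1=1, data at stream[3..4]='v' -> body[0..1], body so far='v'
Chunk 2: stream[6..7]='6' size=0x6=6, data at stream[9..15]='1hd7p2' -> body[1..7], body so far='v1hd7p2'
Chunk 3: stream[17..18]='6' size=0x6=6, data at stream[20..26]='9lspp9' -> body[7..13], body so far='v1hd7p29lspp9'
Chunk 4: stream[28..29]='0' size=0 (terminator). Final body='v1hd7p29lspp9' (13 bytes)
Body byte 2 at stream offset 10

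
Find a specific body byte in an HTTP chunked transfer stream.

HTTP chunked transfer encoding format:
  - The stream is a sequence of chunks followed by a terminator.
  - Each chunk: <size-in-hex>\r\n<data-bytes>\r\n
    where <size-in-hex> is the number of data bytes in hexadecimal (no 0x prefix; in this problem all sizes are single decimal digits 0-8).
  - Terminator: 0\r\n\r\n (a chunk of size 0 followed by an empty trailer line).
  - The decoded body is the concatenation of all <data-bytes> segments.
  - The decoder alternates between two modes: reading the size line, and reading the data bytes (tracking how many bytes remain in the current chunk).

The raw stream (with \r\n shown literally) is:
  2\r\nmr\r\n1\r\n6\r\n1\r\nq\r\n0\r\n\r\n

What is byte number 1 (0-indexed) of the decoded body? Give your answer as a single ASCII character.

Chunk 1: stream[0..1]='2' size=0x2=2, data at stream[3..5]='mr' -> body[0..2], body so far='mr'
Chunk 2: stream[7..8]='1' size=0x1=1, data at stream[10..11]='6' -> body[2..3], body so far='mr6'
Chunk 3: stream[13..14]='1' size=0x1=1, data at stream[16..17]='q' -> body[3..4], body so far='mr6q'
Chunk 4: stream[19..20]='0' size=0 (terminator). Final body='mr6q' (4 bytes)
Body byte 1 = 'r'

Answer: r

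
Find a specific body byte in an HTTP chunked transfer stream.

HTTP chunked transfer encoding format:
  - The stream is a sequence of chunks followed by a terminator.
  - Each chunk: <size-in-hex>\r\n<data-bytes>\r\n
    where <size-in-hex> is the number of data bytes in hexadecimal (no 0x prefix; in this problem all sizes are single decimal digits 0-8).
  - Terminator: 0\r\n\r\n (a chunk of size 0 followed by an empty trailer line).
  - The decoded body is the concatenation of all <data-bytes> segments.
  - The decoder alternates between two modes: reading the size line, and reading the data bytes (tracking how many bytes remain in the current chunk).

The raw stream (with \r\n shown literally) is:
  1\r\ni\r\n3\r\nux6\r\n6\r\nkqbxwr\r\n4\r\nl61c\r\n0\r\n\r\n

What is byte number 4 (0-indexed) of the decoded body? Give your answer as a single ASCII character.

Chunk 1: stream[0..1]='1' size=0x1=1, data at stream[3..4]='i' -> body[0..1], body so far='i'
Chunk 2: stream[6..7]='3' size=0x3=3, data at stream[9..12]='ux6' -> body[1..4], body so far='iux6'
Chunk 3: stream[14..15]='6' size=0x6=6, data at stream[17..23]='kqbxwr' -> body[4..10], body so far='iux6kqbxwr'
Chunk 4: stream[25..26]='4' size=0x4=4, data at stream[28..32]='l61c' -> body[10..14], body so far='iux6kqbxwrl61c'
Chunk 5: stream[34..35]='0' size=0 (terminator). Final body='iux6kqbxwrl61c' (14 bytes)
Body byte 4 = 'k'

Answer: k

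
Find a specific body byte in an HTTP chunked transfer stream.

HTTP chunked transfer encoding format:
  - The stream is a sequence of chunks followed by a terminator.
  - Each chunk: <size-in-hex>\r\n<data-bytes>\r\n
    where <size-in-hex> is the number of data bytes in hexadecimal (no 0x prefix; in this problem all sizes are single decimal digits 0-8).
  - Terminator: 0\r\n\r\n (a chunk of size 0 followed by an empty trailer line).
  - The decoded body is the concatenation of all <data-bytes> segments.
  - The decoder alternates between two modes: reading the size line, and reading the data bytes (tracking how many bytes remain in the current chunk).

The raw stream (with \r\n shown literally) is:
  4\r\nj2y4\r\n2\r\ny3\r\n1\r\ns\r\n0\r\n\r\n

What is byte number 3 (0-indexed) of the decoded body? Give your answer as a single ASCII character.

Answer: 4

Derivation:
Chunk 1: stream[0..1]='4' size=0x4=4, data at stream[3..7]='j2y4' -> body[0..4], body so far='j2y4'
Chunk 2: stream[9..10]='2' size=0x2=2, data at stream[12..14]='y3' -> body[4..6], body so far='j2y4y3'
Chunk 3: stream[16..17]='1' size=0x1=1, data at stream[19..20]='s' -> body[6..7], body so far='j2y4y3s'
Chunk 4: stream[22..23]='0' size=0 (terminator). Final body='j2y4y3s' (7 bytes)
Body byte 3 = '4'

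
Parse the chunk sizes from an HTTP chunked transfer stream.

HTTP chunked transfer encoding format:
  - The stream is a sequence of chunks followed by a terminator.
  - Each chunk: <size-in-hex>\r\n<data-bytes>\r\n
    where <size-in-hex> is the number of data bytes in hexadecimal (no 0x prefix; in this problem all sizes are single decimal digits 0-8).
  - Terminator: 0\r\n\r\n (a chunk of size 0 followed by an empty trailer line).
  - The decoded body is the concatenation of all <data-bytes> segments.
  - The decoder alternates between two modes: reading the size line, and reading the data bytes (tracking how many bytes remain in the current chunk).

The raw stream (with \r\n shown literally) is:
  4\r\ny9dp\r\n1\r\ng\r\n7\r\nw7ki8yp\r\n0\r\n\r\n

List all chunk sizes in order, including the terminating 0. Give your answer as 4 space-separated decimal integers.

Chunk 1: stream[0..1]='4' size=0x4=4, data at stream[3..7]='y9dp' -> body[0..4], body so far='y9dp'
Chunk 2: stream[9..10]='1' size=0x1=1, data at stream[12..13]='g' -> body[4..5], body so far='y9dpg'
Chunk 3: stream[15..16]='7' size=0x7=7, data at stream[18..25]='w7ki8yp' -> body[5..12], body so far='y9dpgw7ki8yp'
Chunk 4: stream[27..28]='0' size=0 (terminator). Final body='y9dpgw7ki8yp' (12 bytes)

Answer: 4 1 7 0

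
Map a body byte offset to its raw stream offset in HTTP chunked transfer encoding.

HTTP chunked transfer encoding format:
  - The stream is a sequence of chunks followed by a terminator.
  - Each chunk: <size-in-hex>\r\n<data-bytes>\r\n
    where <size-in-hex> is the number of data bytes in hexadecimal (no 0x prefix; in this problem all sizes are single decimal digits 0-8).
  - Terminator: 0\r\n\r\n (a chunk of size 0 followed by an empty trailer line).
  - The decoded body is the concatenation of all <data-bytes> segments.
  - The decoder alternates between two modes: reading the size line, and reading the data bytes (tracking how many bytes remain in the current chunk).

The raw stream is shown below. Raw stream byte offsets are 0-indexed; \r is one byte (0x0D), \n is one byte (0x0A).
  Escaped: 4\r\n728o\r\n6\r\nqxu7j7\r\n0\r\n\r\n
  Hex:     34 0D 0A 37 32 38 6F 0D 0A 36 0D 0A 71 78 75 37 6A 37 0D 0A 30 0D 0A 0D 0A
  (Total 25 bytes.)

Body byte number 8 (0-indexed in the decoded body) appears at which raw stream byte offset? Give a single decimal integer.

Chunk 1: stream[0..1]='4' size=0x4=4, data at stream[3..7]='728o' -> body[0..4], body so far='728o'
Chunk 2: stream[9..10]='6' size=0x6=6, data at stream[12..18]='qxu7j7' -> body[4..10], body so far='728oqxu7j7'
Chunk 3: stream[20..21]='0' size=0 (terminator). Final body='728oqxu7j7' (10 bytes)
Body byte 8 at stream offset 16

Answer: 16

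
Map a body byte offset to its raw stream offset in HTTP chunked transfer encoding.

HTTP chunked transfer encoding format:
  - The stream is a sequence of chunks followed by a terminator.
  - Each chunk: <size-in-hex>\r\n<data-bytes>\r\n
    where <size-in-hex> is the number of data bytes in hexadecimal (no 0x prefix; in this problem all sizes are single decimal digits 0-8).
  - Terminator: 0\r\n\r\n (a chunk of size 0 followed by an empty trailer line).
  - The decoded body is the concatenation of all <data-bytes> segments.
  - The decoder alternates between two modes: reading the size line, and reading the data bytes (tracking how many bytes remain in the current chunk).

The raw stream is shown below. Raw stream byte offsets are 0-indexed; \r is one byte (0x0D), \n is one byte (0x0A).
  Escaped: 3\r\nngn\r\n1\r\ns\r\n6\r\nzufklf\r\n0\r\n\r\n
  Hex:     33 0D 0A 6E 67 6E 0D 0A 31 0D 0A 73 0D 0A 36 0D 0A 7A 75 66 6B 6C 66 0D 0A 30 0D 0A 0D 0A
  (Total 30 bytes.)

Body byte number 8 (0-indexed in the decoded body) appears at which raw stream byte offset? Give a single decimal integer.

Chunk 1: stream[0..1]='3' size=0x3=3, data at stream[3..6]='ngn' -> body[0..3], body so far='ngn'
Chunk 2: stream[8..9]='1' size=0x1=1, data at stream[11..12]='s' -> body[3..4], body so far='ngns'
Chunk 3: stream[14..15]='6' size=0x6=6, data at stream[17..23]='zufklf' -> body[4..10], body so far='ngnszufklf'
Chunk 4: stream[25..26]='0' size=0 (terminator). Final body='ngnszufklf' (10 bytes)
Body byte 8 at stream offset 21

Answer: 21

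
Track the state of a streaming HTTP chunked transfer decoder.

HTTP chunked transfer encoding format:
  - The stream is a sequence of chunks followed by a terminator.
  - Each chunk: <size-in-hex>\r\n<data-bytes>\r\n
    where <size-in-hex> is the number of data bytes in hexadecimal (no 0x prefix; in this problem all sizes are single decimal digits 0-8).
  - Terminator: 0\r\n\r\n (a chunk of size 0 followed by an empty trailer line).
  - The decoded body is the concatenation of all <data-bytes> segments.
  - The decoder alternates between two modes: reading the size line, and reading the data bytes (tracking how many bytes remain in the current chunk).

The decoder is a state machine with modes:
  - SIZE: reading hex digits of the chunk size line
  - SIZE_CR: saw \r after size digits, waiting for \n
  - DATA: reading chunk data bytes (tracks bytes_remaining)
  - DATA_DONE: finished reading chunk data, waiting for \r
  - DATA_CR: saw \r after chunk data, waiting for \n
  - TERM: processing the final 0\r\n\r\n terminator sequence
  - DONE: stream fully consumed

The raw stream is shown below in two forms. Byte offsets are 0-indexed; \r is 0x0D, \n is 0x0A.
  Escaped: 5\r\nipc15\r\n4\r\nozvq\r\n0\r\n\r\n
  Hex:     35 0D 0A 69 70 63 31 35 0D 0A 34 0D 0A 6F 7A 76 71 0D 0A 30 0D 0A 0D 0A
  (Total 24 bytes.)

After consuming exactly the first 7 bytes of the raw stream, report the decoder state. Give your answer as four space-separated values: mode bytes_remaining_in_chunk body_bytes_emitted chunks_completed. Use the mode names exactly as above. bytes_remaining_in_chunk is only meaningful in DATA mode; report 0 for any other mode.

Byte 0 = '5': mode=SIZE remaining=0 emitted=0 chunks_done=0
Byte 1 = 0x0D: mode=SIZE_CR remaining=0 emitted=0 chunks_done=0
Byte 2 = 0x0A: mode=DATA remaining=5 emitted=0 chunks_done=0
Byte 3 = 'i': mode=DATA remaining=4 emitted=1 chunks_done=0
Byte 4 = 'p': mode=DATA remaining=3 emitted=2 chunks_done=0
Byte 5 = 'c': mode=DATA remaining=2 emitted=3 chunks_done=0
Byte 6 = '1': mode=DATA remaining=1 emitted=4 chunks_done=0

Answer: DATA 1 4 0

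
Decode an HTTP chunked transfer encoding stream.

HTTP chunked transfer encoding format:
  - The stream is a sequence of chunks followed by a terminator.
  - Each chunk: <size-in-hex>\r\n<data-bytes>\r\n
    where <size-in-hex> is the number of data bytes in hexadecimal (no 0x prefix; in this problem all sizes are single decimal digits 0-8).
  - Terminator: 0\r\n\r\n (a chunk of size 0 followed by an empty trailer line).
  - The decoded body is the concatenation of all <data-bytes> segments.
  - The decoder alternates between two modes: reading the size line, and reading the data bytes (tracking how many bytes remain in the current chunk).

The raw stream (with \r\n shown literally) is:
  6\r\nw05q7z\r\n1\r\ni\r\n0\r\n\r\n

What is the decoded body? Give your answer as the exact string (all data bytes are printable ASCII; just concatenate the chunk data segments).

Chunk 1: stream[0..1]='6' size=0x6=6, data at stream[3..9]='w05q7z' -> body[0..6], body so far='w05q7z'
Chunk 2: stream[11..12]='1' size=0x1=1, data at stream[14..15]='i' -> body[6..7], body so far='w05q7zi'
Chunk 3: stream[17..18]='0' size=0 (terminator). Final body='w05q7zi' (7 bytes)

Answer: w05q7zi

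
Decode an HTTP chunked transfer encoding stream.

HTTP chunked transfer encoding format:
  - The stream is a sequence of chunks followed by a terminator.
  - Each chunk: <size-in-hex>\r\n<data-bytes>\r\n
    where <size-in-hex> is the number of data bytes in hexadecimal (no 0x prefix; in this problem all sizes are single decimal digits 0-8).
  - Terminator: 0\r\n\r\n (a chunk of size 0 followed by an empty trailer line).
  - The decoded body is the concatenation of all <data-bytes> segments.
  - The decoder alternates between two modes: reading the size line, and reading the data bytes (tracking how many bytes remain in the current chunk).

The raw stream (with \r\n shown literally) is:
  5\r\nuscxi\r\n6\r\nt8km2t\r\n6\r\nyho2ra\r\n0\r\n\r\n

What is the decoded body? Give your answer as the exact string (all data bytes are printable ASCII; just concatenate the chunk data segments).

Chunk 1: stream[0..1]='5' size=0x5=5, data at stream[3..8]='uscxi' -> body[0..5], body so far='uscxi'
Chunk 2: stream[10..11]='6' size=0x6=6, data at stream[13..19]='t8km2t' -> body[5..11], body so far='uscxit8km2t'
Chunk 3: stream[21..22]='6' size=0x6=6, data at stream[24..30]='yho2ra' -> body[11..17], body so far='uscxit8km2tyho2ra'
Chunk 4: stream[32..33]='0' size=0 (terminator). Final body='uscxit8km2tyho2ra' (17 bytes)

Answer: uscxit8km2tyho2ra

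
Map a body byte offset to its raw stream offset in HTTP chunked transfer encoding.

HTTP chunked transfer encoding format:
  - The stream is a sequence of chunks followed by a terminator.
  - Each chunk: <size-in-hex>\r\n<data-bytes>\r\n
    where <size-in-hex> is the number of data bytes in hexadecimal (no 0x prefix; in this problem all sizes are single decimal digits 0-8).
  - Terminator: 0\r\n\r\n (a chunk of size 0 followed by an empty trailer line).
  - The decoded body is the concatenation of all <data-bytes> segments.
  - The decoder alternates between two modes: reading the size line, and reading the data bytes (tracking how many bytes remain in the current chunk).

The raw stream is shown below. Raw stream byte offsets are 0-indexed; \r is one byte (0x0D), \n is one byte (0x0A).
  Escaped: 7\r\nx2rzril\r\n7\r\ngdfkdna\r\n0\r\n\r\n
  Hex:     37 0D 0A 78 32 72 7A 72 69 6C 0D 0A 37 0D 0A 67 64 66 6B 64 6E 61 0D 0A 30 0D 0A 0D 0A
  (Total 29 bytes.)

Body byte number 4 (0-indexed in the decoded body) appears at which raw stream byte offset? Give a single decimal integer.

Answer: 7

Derivation:
Chunk 1: stream[0..1]='7' size=0x7=7, data at stream[3..10]='x2rzril' -> body[0..7], body so far='x2rzril'
Chunk 2: stream[12..13]='7' size=0x7=7, data at stream[15..22]='gdfkdna' -> body[7..14], body so far='x2rzrilgdfkdna'
Chunk 3: stream[24..25]='0' size=0 (terminator). Final body='x2rzrilgdfkdna' (14 bytes)
Body byte 4 at stream offset 7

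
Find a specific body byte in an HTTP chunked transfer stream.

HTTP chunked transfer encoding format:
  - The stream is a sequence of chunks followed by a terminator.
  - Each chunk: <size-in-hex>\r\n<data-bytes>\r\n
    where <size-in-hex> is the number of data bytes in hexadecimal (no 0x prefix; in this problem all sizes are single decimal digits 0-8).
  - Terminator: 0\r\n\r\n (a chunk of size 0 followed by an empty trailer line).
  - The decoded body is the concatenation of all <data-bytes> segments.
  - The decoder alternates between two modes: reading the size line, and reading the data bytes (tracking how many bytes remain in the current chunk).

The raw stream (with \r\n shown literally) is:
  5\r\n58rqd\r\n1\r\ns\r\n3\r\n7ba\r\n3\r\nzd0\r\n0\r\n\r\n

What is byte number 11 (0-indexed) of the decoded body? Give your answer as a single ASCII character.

Answer: 0

Derivation:
Chunk 1: stream[0..1]='5' size=0x5=5, data at stream[3..8]='58rqd' -> body[0..5], body so far='58rqd'
Chunk 2: stream[10..11]='1' size=0x1=1, data at stream[13..14]='s' -> body[5..6], body so far='58rqds'
Chunk 3: stream[16..17]='3' size=0x3=3, data at stream[19..22]='7ba' -> body[6..9], body so far='58rqds7ba'
Chunk 4: stream[24..25]='3' size=0x3=3, data at stream[27..30]='zd0' -> body[9..12], body so far='58rqds7bazd0'
Chunk 5: stream[32..33]='0' size=0 (terminator). Final body='58rqds7bazd0' (12 bytes)
Body byte 11 = '0'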